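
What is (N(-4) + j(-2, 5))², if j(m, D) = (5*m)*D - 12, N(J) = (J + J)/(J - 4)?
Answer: 3721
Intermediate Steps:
N(J) = 2*J/(-4 + J) (N(J) = (2*J)/(-4 + J) = 2*J/(-4 + J))
j(m, D) = -12 + 5*D*m (j(m, D) = 5*D*m - 12 = -12 + 5*D*m)
(N(-4) + j(-2, 5))² = (2*(-4)/(-4 - 4) + (-12 + 5*5*(-2)))² = (2*(-4)/(-8) + (-12 - 50))² = (2*(-4)*(-⅛) - 62)² = (1 - 62)² = (-61)² = 3721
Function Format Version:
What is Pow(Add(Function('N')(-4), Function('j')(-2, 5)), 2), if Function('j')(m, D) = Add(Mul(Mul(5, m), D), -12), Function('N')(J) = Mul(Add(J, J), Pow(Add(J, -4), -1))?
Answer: 3721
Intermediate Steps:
Function('N')(J) = Mul(2, J, Pow(Add(-4, J), -1)) (Function('N')(J) = Mul(Mul(2, J), Pow(Add(-4, J), -1)) = Mul(2, J, Pow(Add(-4, J), -1)))
Function('j')(m, D) = Add(-12, Mul(5, D, m)) (Function('j')(m, D) = Add(Mul(5, D, m), -12) = Add(-12, Mul(5, D, m)))
Pow(Add(Function('N')(-4), Function('j')(-2, 5)), 2) = Pow(Add(Mul(2, -4, Pow(Add(-4, -4), -1)), Add(-12, Mul(5, 5, -2))), 2) = Pow(Add(Mul(2, -4, Pow(-8, -1)), Add(-12, -50)), 2) = Pow(Add(Mul(2, -4, Rational(-1, 8)), -62), 2) = Pow(Add(1, -62), 2) = Pow(-61, 2) = 3721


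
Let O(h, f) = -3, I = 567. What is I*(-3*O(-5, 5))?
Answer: 5103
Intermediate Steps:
I*(-3*O(-5, 5)) = 567*(-3*(-3)) = 567*9 = 5103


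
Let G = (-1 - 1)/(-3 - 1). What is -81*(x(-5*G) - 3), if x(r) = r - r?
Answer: 243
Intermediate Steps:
G = ½ (G = -2/(-4) = -2*(-¼) = ½ ≈ 0.50000)
x(r) = 0
-81*(x(-5*G) - 3) = -81*(0 - 3) = -81*(-3) = 243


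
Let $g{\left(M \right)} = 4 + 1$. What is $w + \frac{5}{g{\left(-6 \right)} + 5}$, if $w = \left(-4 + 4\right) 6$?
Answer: $\frac{1}{2} \approx 0.5$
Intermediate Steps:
$g{\left(M \right)} = 5$
$w = 0$ ($w = 0 \cdot 6 = 0$)
$w + \frac{5}{g{\left(-6 \right)} + 5} = 0 + \frac{5}{5 + 5} = 0 + \frac{5}{10} = 0 + 5 \cdot \frac{1}{10} = 0 + \frac{1}{2} = \frac{1}{2}$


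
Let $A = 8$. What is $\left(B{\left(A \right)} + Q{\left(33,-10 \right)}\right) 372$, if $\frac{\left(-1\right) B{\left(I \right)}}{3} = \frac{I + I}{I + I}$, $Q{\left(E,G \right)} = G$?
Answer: $-4836$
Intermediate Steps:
$B{\left(I \right)} = -3$ ($B{\left(I \right)} = - 3 \frac{I + I}{I + I} = - 3 \frac{2 I}{2 I} = - 3 \cdot 2 I \frac{1}{2 I} = \left(-3\right) 1 = -3$)
$\left(B{\left(A \right)} + Q{\left(33,-10 \right)}\right) 372 = \left(-3 - 10\right) 372 = \left(-13\right) 372 = -4836$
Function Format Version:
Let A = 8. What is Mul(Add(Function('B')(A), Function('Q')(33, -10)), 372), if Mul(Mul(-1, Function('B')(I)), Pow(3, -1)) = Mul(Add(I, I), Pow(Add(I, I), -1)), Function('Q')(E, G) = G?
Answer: -4836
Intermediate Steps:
Function('B')(I) = -3 (Function('B')(I) = Mul(-3, Mul(Add(I, I), Pow(Add(I, I), -1))) = Mul(-3, Mul(Mul(2, I), Pow(Mul(2, I), -1))) = Mul(-3, Mul(Mul(2, I), Mul(Rational(1, 2), Pow(I, -1)))) = Mul(-3, 1) = -3)
Mul(Add(Function('B')(A), Function('Q')(33, -10)), 372) = Mul(Add(-3, -10), 372) = Mul(-13, 372) = -4836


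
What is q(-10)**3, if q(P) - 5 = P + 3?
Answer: -8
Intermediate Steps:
q(P) = 8 + P (q(P) = 5 + (P + 3) = 5 + (3 + P) = 8 + P)
q(-10)**3 = (8 - 10)**3 = (-2)**3 = -8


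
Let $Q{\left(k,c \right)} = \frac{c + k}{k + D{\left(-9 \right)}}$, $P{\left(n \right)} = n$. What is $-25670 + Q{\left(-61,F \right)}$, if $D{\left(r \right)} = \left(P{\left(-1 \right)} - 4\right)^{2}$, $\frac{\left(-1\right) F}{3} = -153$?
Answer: $- \frac{462259}{18} \approx -25681.0$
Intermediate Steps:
$F = 459$ ($F = \left(-3\right) \left(-153\right) = 459$)
$D{\left(r \right)} = 25$ ($D{\left(r \right)} = \left(-1 - 4\right)^{2} = \left(-5\right)^{2} = 25$)
$Q{\left(k,c \right)} = \frac{c + k}{25 + k}$ ($Q{\left(k,c \right)} = \frac{c + k}{k + 25} = \frac{c + k}{25 + k}$)
$-25670 + Q{\left(-61,F \right)} = -25670 + \frac{459 - 61}{25 - 61} = -25670 + \frac{1}{-36} \cdot 398 = -25670 - \frac{199}{18} = - \frac{462259}{18}$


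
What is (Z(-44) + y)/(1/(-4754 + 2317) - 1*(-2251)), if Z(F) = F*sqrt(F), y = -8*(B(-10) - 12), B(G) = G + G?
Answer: 311936/2742843 - 107228*I*sqrt(11)/2742843 ≈ 0.11373 - 0.12966*I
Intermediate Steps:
B(G) = 2*G
y = 256 (y = -8*(2*(-10) - 12) = -8*(-20 - 12) = -8*(-32) = 256)
Z(F) = F**(3/2)
(Z(-44) + y)/(1/(-4754 + 2317) - 1*(-2251)) = ((-44)**(3/2) + 256)/(1/(-4754 + 2317) - 1*(-2251)) = (-88*I*sqrt(11) + 256)/(1/(-2437) + 2251) = (256 - 88*I*sqrt(11))/(-1/2437 + 2251) = (256 - 88*I*sqrt(11))/(5485686/2437) = (256 - 88*I*sqrt(11))*(2437/5485686) = 311936/2742843 - 107228*I*sqrt(11)/2742843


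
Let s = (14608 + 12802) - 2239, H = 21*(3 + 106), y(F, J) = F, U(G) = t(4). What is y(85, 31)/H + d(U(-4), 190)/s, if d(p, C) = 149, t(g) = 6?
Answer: 2480596/57616419 ≈ 0.043054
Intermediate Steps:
U(G) = 6
H = 2289 (H = 21*109 = 2289)
s = 25171 (s = 27410 - 2239 = 25171)
y(85, 31)/H + d(U(-4), 190)/s = 85/2289 + 149/25171 = 2480596/57616419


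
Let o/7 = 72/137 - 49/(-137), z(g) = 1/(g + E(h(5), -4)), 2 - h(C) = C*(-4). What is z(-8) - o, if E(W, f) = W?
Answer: -11721/1918 ≈ -6.1111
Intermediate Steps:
h(C) = 2 + 4*C (h(C) = 2 - C*(-4) = 2 - (-4)*C = 2 + 4*C)
z(g) = 1/(22 + g) (z(g) = 1/(g + (2 + 4*5)) = 1/(g + (2 + 20)) = 1/(g + 22) = 1/(22 + g))
o = 847/137 (o = 7*(72/137 - 49/(-137)) = 7*(72*(1/137) - 49*(-1/137)) = 7*(72/137 + 49/137) = 7*(121/137) = 847/137 ≈ 6.1825)
z(-8) - o = 1/(22 - 8) - 1*847/137 = 1/14 - 847/137 = -11721/1918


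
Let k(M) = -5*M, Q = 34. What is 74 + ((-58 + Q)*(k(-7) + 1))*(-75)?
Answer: 64874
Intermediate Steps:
74 + ((-58 + Q)*(k(-7) + 1))*(-75) = 74 + ((-58 + 34)*(-5*(-7) + 1))*(-75) = 74 - 24*(35 + 1)*(-75) = 74 - 24*36*(-75) = 74 - 864*(-75) = 74 + 64800 = 64874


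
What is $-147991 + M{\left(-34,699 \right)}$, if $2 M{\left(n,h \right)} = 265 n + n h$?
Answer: $-164379$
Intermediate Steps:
$M{\left(n,h \right)} = \frac{265 n}{2} + \frac{h n}{2}$ ($M{\left(n,h \right)} = \frac{265 n + n h}{2} = \frac{265 n + h n}{2} = \frac{265 n}{2} + \frac{h n}{2}$)
$-147991 + M{\left(-34,699 \right)} = -147991 + \frac{1}{2} \left(-34\right) \left(265 + 699\right) = -147991 + \frac{1}{2} \left(-34\right) 964 = -147991 - 16388 = -164379$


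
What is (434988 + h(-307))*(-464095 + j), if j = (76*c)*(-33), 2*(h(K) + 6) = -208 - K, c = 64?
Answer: -543447440241/2 ≈ -2.7172e+11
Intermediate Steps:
h(K) = -110 - K/2 (h(K) = -6 + (-208 - K)/2 = -6 + (-104 - K/2) = -110 - K/2)
j = -160512 (j = (76*64)*(-33) = 4864*(-33) = -160512)
(434988 + h(-307))*(-464095 + j) = (434988 + (-110 - 1/2*(-307)))*(-464095 - 160512) = (434988 + (-110 + 307/2))*(-624607) = (434988 + 87/2)*(-624607) = (870063/2)*(-624607) = -543447440241/2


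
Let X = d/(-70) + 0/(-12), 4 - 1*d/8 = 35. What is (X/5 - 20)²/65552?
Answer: 712336/125470625 ≈ 0.0056773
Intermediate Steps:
d = -248 (d = 32 - 8*35 = 32 - 280 = -248)
X = 124/35 (X = -248/(-70) + 0/(-12) = -248*(-1/70) + 0*(-1/12) = 124/35 + 0 = 124/35 ≈ 3.5429)
(X/5 - 20)²/65552 = ((124/35)/5 - 20)²/65552 = ((124/35)*(⅕) - 20)²*(1/65552) = (124/175 - 20)²*(1/65552) = (-3376/175)²*(1/65552) = (11397376/30625)*(1/65552) = 712336/125470625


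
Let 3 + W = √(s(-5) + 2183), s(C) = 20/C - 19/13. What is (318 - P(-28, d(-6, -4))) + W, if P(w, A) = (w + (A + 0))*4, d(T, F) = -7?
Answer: 455 + 2*√92001/13 ≈ 501.66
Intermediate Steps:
s(C) = -19/13 + 20/C (s(C) = 20/C - 19*1/13 = 20/C - 19/13 = -19/13 + 20/C)
P(w, A) = 4*A + 4*w (P(w, A) = (w + A)*4 = (A + w)*4 = 4*A + 4*w)
W = -3 + 2*√92001/13 (W = -3 + √((-19/13 + 20/(-5)) + 2183) = -3 + √((-19/13 + 20*(-⅕)) + 2183) = -3 + √((-19/13 - 4) + 2183) = -3 + √(-71/13 + 2183) = -3 + √(28308/13) = -3 + 2*√92001/13 ≈ 43.664)
(318 - P(-28, d(-6, -4))) + W = (318 - (4*(-7) + 4*(-28))) + (-3 + 2*√92001/13) = (318 - (-28 - 112)) + (-3 + 2*√92001/13) = (318 - 1*(-140)) + (-3 + 2*√92001/13) = (318 + 140) + (-3 + 2*√92001/13) = 458 + (-3 + 2*√92001/13) = 455 + 2*√92001/13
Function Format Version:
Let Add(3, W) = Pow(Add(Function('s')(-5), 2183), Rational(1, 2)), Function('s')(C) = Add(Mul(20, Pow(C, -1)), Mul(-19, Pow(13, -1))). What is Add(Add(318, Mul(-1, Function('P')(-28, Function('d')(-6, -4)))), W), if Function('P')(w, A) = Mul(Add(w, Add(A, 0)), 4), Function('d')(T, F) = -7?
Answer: Add(455, Mul(Rational(2, 13), Pow(92001, Rational(1, 2)))) ≈ 501.66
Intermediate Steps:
Function('s')(C) = Add(Rational(-19, 13), Mul(20, Pow(C, -1))) (Function('s')(C) = Add(Mul(20, Pow(C, -1)), Mul(-19, Rational(1, 13))) = Add(Mul(20, Pow(C, -1)), Rational(-19, 13)) = Add(Rational(-19, 13), Mul(20, Pow(C, -1))))
Function('P')(w, A) = Add(Mul(4, A), Mul(4, w)) (Function('P')(w, A) = Mul(Add(w, A), 4) = Mul(Add(A, w), 4) = Add(Mul(4, A), Mul(4, w)))
W = Add(-3, Mul(Rational(2, 13), Pow(92001, Rational(1, 2)))) (W = Add(-3, Pow(Add(Add(Rational(-19, 13), Mul(20, Pow(-5, -1))), 2183), Rational(1, 2))) = Add(-3, Pow(Add(Add(Rational(-19, 13), Mul(20, Rational(-1, 5))), 2183), Rational(1, 2))) = Add(-3, Pow(Add(Add(Rational(-19, 13), -4), 2183), Rational(1, 2))) = Add(-3, Pow(Add(Rational(-71, 13), 2183), Rational(1, 2))) = Add(-3, Pow(Rational(28308, 13), Rational(1, 2))) = Add(-3, Mul(Rational(2, 13), Pow(92001, Rational(1, 2)))) ≈ 43.664)
Add(Add(318, Mul(-1, Function('P')(-28, Function('d')(-6, -4)))), W) = Add(Add(318, Mul(-1, Add(Mul(4, -7), Mul(4, -28)))), Add(-3, Mul(Rational(2, 13), Pow(92001, Rational(1, 2))))) = Add(Add(318, Mul(-1, Add(-28, -112))), Add(-3, Mul(Rational(2, 13), Pow(92001, Rational(1, 2))))) = Add(Add(318, Mul(-1, -140)), Add(-3, Mul(Rational(2, 13), Pow(92001, Rational(1, 2))))) = Add(Add(318, 140), Add(-3, Mul(Rational(2, 13), Pow(92001, Rational(1, 2))))) = Add(458, Add(-3, Mul(Rational(2, 13), Pow(92001, Rational(1, 2))))) = Add(455, Mul(Rational(2, 13), Pow(92001, Rational(1, 2))))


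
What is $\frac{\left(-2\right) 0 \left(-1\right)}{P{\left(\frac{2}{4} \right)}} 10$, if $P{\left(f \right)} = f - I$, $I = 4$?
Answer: $0$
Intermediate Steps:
$P{\left(f \right)} = -4 + f$ ($P{\left(f \right)} = f - 4 = -4 + f$)
$\frac{\left(-2\right) 0 \left(-1\right)}{P{\left(\frac{2}{4} \right)}} 10 = \frac{\left(-2\right) 0 \left(-1\right)}{-4 + \frac{2}{4}} \cdot 10 = \frac{0 \left(-1\right)}{-4 + 2 \cdot \frac{1}{4}} \cdot 10 = \frac{0}{-4 + \frac{1}{2}} \cdot 10 = \frac{0}{- \frac{7}{2}} \cdot 10 = 0 \left(- \frac{2}{7}\right) 10 = 0 \cdot 10 = 0$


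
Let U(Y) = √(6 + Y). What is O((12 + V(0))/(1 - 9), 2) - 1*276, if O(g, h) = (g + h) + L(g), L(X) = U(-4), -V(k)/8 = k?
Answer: -551/2 + √2 ≈ -274.09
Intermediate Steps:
V(k) = -8*k
L(X) = √2 (L(X) = √(6 - 4) = √2)
O(g, h) = g + h + √2 (O(g, h) = (g + h) + √2 = g + h + √2)
O((12 + V(0))/(1 - 9), 2) - 1*276 = ((12 - 8*0)/(1 - 9) + 2 + √2) - 1*276 = ((12 + 0)/(-8) + 2 + √2) - 276 = (12*(-⅛) + 2 + √2) - 276 = (-3/2 + 2 + √2) - 276 = (½ + √2) - 276 = -551/2 + √2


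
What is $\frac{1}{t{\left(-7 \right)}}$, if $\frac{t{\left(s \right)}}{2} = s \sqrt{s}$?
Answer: $\frac{i \sqrt{7}}{98} \approx 0.026997 i$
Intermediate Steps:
$t{\left(s \right)} = 2 s^{\frac{3}{2}}$ ($t{\left(s \right)} = 2 s \sqrt{s} = 2 s^{\frac{3}{2}}$)
$\frac{1}{t{\left(-7 \right)}} = \frac{1}{2 \left(-7\right)^{\frac{3}{2}}} = \frac{1}{2 \left(- 7 i \sqrt{7}\right)} = \frac{1}{\left(-14\right) i \sqrt{7}} = \frac{i \sqrt{7}}{98}$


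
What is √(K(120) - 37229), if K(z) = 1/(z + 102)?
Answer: I*√1834793814/222 ≈ 192.95*I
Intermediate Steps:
K(z) = 1/(102 + z)
√(K(120) - 37229) = √(1/(102 + 120) - 37229) = √(1/222 - 37229) = √(-8264837/222) = I*√1834793814/222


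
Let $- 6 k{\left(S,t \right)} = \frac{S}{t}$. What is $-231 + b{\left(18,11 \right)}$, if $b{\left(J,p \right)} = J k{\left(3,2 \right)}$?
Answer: $- \frac{471}{2} \approx -235.5$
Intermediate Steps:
$k{\left(S,t \right)} = - \frac{S}{6 t}$ ($k{\left(S,t \right)} = - \frac{S \frac{1}{t}}{6} = - \frac{S}{6 t}$)
$b{\left(J,p \right)} = - \frac{J}{4}$ ($b{\left(J,p \right)} = J \left(\left(- \frac{1}{6}\right) 3 \cdot \frac{1}{2}\right) = J \left(- \frac{1}{4}\right) = - \frac{J}{4}$)
$-231 + b{\left(18,11 \right)} = -231 - \frac{9}{2} = - \frac{471}{2}$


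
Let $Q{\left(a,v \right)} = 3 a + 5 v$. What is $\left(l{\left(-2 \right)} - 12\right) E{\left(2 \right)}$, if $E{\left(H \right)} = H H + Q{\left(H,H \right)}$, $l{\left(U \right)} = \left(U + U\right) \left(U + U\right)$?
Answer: $80$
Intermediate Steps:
$l{\left(U \right)} = 4 U^{2}$ ($l{\left(U \right)} = 2 U 2 U = 4 U^{2}$)
$E{\left(H \right)} = H^{2} + 8 H$ ($E{\left(H \right)} = H H + \left(3 H + 5 H\right) = H^{2} + 8 H$)
$\left(l{\left(-2 \right)} - 12\right) E{\left(2 \right)} = \left(4 \left(-2\right)^{2} - 12\right) 2 \left(8 + 2\right) = \left(4 \cdot 4 - 12\right) 2 \cdot 10 = \left(16 - 12\right) 20 = 4 \cdot 20 = 80$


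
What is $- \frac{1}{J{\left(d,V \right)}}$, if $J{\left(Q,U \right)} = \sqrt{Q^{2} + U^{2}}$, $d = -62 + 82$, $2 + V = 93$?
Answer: $- \frac{\sqrt{8681}}{8681} \approx -0.010733$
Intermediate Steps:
$V = 91$ ($V = -2 + 93 = 91$)
$d = 20$
$- \frac{1}{J{\left(d,V \right)}} = - \frac{1}{\sqrt{20^{2} + 91^{2}}} = - \frac{1}{\sqrt{400 + 8281}} = - \frac{1}{\sqrt{8681}} = - \frac{\sqrt{8681}}{8681}$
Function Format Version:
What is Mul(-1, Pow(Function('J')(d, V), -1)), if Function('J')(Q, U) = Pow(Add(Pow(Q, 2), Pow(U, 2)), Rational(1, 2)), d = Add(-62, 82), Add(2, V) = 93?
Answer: Mul(Rational(-1, 8681), Pow(8681, Rational(1, 2))) ≈ -0.010733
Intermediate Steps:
V = 91 (V = Add(-2, 93) = 91)
d = 20
Mul(-1, Pow(Function('J')(d, V), -1)) = Mul(-1, Pow(Pow(Add(Pow(20, 2), Pow(91, 2)), Rational(1, 2)), -1)) = Mul(-1, Pow(Pow(Add(400, 8281), Rational(1, 2)), -1)) = Mul(-1, Pow(Pow(8681, Rational(1, 2)), -1)) = Mul(-1, Mul(Rational(1, 8681), Pow(8681, Rational(1, 2)))) = Mul(Rational(-1, 8681), Pow(8681, Rational(1, 2)))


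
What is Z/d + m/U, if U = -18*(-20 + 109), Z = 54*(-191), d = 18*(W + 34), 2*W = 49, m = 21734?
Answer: -243265/10413 ≈ -23.362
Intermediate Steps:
W = 49/2 (W = (1/2)*49 = 49/2 ≈ 24.500)
d = 1053 (d = 18*(49/2 + 34) = 18*(117/2) = 1053)
Z = -10314
U = -1602 (U = -18*89 = -1602)
Z/d + m/U = -10314/1053 + 21734/(-1602) = -10314*1/1053 + 21734*(-1/1602) = -382/39 - 10867/801 = -243265/10413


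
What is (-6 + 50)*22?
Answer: 968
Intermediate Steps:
(-6 + 50)*22 = 44*22 = 968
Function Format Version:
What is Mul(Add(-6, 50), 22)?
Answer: 968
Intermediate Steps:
Mul(Add(-6, 50), 22) = Mul(44, 22) = 968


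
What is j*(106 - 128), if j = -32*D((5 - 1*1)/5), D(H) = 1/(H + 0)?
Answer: 880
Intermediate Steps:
D(H) = 1/H
j = -40 (j = -32*5/(5 - 1*1) = -32*5/(5 - 1) = -32/(4*(⅕)) = -32/⅘ = -32*5/4 = -40)
j*(106 - 128) = -40*(106 - 128) = -40*(-22) = 880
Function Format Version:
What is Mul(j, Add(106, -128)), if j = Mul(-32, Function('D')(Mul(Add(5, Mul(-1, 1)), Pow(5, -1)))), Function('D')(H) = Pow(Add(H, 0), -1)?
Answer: 880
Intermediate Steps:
Function('D')(H) = Pow(H, -1)
j = -40 (j = Mul(-32, Pow(Mul(Add(5, Mul(-1, 1)), Pow(5, -1)), -1)) = Mul(-32, Pow(Mul(Add(5, -1), Rational(1, 5)), -1)) = Mul(-32, Pow(Mul(4, Rational(1, 5)), -1)) = Mul(-32, Pow(Rational(4, 5), -1)) = Mul(-32, Rational(5, 4)) = -40)
Mul(j, Add(106, -128)) = Mul(-40, Add(106, -128)) = Mul(-40, -22) = 880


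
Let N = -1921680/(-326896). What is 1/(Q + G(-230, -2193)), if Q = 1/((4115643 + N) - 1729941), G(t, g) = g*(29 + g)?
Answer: 48742397667/231314456973214315 ≈ 2.1072e-7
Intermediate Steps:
N = 120105/20431 (N = -1921680*(-1/326896) = 120105/20431 ≈ 5.8786)
Q = 20431/48742397667 (Q = 1/((4115643 + 120105/20431) - 1729941) = 1/(84086822238/20431 - 1729941) = 1/(48742397667/20431) = 20431/48742397667 ≈ 4.1916e-7)
1/(Q + G(-230, -2193)) = 1/(20431/48742397667 - 2193*(29 - 2193)) = 1/(20431/48742397667 - 2193*(-2164)) = 1/(20431/48742397667 + 4745652) = 1/(231314456973214315/48742397667) = 48742397667/231314456973214315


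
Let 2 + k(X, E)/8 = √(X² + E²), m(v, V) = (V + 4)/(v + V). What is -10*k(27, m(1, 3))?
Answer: 160 - 20*√11713 ≈ -2004.5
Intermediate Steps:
m(v, V) = (4 + V)/(V + v)
k(X, E) = -16 + 8*√(E² + X²) (k(X, E) = -16 + 8*√(X² + E²) = -16 + 8*√(E² + X²))
-10*k(27, m(1, 3)) = -10*(-16 + 8*√(((4 + 3)/(3 + 1))² + 27²)) = -10*(-16 + 8*√((7/4)² + 729)) = -10*(-16 + 8*√(49/16 + 729)) = -10*(-16 + 8*√(11713/16)) = -10*(-16 + 8*(√11713/4)) = -10*(-16 + 2*√11713) = 160 - 20*√11713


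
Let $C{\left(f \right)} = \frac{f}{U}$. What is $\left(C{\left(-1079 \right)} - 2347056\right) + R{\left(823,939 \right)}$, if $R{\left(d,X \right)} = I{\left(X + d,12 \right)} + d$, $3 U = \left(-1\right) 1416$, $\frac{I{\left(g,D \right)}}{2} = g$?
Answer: $- \frac{1105757569}{472} \approx -2.3427 \cdot 10^{6}$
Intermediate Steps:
$I{\left(g,D \right)} = 2 g$
$U = -472$ ($U = \frac{\left(-1\right) 1416}{3} = \frac{1}{3} \left(-1416\right) = -472$)
$R{\left(d,X \right)} = 2 X + 3 d$ ($R{\left(d,X \right)} = 2 \left(X + d\right) + d = \left(2 X + 2 d\right) + d = 2 X + 3 d$)
$C{\left(f \right)} = - \frac{f}{472}$ ($C{\left(f \right)} = \frac{f}{-472} = f \left(- \frac{1}{472}\right) = - \frac{f}{472}$)
$\left(C{\left(-1079 \right)} - 2347056\right) + R{\left(823,939 \right)} = \left(\left(- \frac{1}{472}\right) \left(-1079\right) - 2347056\right) + \left(2 \cdot 939 + 3 \cdot 823\right) = \left(\frac{1079}{472} - 2347056\right) + \left(1878 + 2469\right) = - \frac{1107809353}{472} + 4347 = - \frac{1105757569}{472}$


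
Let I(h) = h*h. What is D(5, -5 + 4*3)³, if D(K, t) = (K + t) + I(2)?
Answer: 4096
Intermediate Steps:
I(h) = h²
D(K, t) = 4 + K + t (D(K, t) = (K + t) + 2² = (K + t) + 4 = 4 + K + t)
D(5, -5 + 4*3)³ = (4 + 5 + (-5 + 4*3))³ = (4 + 5 + (-5 + 12))³ = (4 + 5 + 7)³ = 16³ = 4096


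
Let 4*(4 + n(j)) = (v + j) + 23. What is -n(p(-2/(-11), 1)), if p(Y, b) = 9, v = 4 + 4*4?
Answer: -9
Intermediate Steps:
v = 20 (v = 4 + 16 = 20)
n(j) = 27/4 + j/4 (n(j) = -4 + ((20 + j) + 23)/4 = -4 + (43 + j)/4 = -4 + (43/4 + j/4) = 27/4 + j/4)
-n(p(-2/(-11), 1)) = -(27/4 + (1/4)*9) = -(27/4 + 9/4) = -1*9 = -9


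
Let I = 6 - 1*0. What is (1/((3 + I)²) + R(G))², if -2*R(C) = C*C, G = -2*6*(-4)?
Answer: 8706942721/6561 ≈ 1.3271e+6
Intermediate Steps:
G = 48 (G = -12*(-4) = 48)
I = 6 (I = 6 + 0 = 6)
R(C) = -C²/2 (R(C) = -C*C/2 = -C²/2)
(1/((3 + I)²) + R(G))² = (1/((3 + 6)²) - ½*48²)² = (1/(9²) - ½*2304)² = (1/81 - 1152)² = (-93311/81)² = 8706942721/6561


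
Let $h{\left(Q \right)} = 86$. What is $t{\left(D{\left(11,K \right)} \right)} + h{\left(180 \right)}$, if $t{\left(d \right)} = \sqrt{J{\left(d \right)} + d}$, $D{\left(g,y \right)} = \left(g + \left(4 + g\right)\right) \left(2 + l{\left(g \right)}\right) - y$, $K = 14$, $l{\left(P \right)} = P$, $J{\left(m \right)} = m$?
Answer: $86 + 18 \sqrt{2} \approx 111.46$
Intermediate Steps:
$D{\left(g,y \right)} = - y + \left(2 + g\right) \left(4 + 2 g\right)$ ($D{\left(g,y \right)} = \left(g + \left(4 + g\right)\right) \left(2 + g\right) - y = \left(4 + 2 g\right) \left(2 + g\right) - y = \left(2 + g\right) \left(4 + 2 g\right) - y = - y + \left(2 + g\right) \left(4 + 2 g\right)$)
$t{\left(d \right)} = \sqrt{2} \sqrt{d}$ ($t{\left(d \right)} = \sqrt{d + d} = \sqrt{2 d} = \sqrt{2} \sqrt{d}$)
$t{\left(D{\left(11,K \right)} \right)} + h{\left(180 \right)} = \sqrt{2} \sqrt{8 - 14 + 2 \cdot 11^{2} + 8 \cdot 11} + 86 = \sqrt{2} \sqrt{8 - 14 + 2 \cdot 121 + 88} + 86 = \sqrt{2} \sqrt{8 - 14 + 242 + 88} + 86 = \sqrt{2} \sqrt{324} + 86 = \sqrt{2} \cdot 18 + 86 = 18 \sqrt{2} + 86 = 86 + 18 \sqrt{2}$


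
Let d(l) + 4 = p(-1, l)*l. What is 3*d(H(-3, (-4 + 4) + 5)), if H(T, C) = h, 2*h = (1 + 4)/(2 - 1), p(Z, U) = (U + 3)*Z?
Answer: -213/4 ≈ -53.250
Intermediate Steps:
p(Z, U) = Z*(3 + U) (p(Z, U) = (3 + U)*Z = Z*(3 + U))
h = 5/2 (h = ((1 + 4)/(2 - 1))/2 = (5/1)/2 = (5*1)/2 = (1/2)*5 = 5/2 ≈ 2.5000)
H(T, C) = 5/2
d(l) = -4 + l*(-3 - l) (d(l) = -4 + (-(3 + l))*l = -4 + (-3 - l)*l = -4 + l*(-3 - l))
3*d(H(-3, (-4 + 4) + 5)) = 3*(-4 - 1*5/2*(3 + 5/2)) = 3*(-4 - 1*5/2*11/2) = 3*(-4 - 55/4) = 3*(-71/4) = -213/4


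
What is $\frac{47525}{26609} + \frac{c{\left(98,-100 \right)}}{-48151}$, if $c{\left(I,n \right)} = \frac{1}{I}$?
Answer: $\frac{224260848341}{125562495982} \approx 1.786$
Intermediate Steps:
$\frac{47525}{26609} + \frac{c{\left(98,-100 \right)}}{-48151} = \frac{47525}{26609} + \frac{1}{98 \left(-48151\right)} = 47525 \cdot \frac{1}{26609} + \frac{1}{98} \left(- \frac{1}{48151}\right) = \frac{47525}{26609} - \frac{1}{4718798} = \frac{224260848341}{125562495982}$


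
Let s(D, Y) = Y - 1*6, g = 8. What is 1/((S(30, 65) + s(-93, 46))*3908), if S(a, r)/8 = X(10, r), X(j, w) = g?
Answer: 1/406432 ≈ 2.4604e-6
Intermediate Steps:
X(j, w) = 8
S(a, r) = 64 (S(a, r) = 8*8 = 64)
s(D, Y) = -6 + Y (s(D, Y) = Y - 6 = -6 + Y)
1/((S(30, 65) + s(-93, 46))*3908) = 1/((64 + (-6 + 46))*3908) = (1/3908)/(64 + 40) = (1/3908)/104 = (1/104)*(1/3908) = 1/406432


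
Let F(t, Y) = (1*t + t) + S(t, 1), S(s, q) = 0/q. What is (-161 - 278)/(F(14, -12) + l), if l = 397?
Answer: -439/425 ≈ -1.0329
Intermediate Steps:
S(s, q) = 0
F(t, Y) = 2*t (F(t, Y) = (1*t + t) + 0 = (t + t) + 0 = 2*t + 0 = 2*t)
(-161 - 278)/(F(14, -12) + l) = (-161 - 278)/(2*14 + 397) = -439/(28 + 397) = -439/425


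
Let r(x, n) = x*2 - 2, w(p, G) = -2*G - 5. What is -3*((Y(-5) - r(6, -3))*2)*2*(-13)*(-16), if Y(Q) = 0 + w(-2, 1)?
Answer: 42432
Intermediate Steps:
w(p, G) = -5 - 2*G
r(x, n) = -2 + 2*x (r(x, n) = 2*x - 2 = -2 + 2*x)
Y(Q) = -7 (Y(Q) = 0 + (-5 - 2*1) = 0 + (-5 - 2) = 0 - 7 = -7)
-3*((Y(-5) - r(6, -3))*2)*2*(-13)*(-16) = -3*((-7 - (-2 + 2*6))*2)*2*(-13)*(-16) = -3*((-7 - (-2 + 12))*2)*2*(-13)*(-16) = -3*((-7 - 1*10)*2)*2*(-13)*(-16) = -3*((-7 - 10)*2)*2*(-13)*(-16) = -3*-17*2*2*(-13)*(-16) = -3*(-34*2)*(-13)*(-16) = -(-204)*(-13)*(-16) = -3*884*(-16) = -2652*(-16) = 42432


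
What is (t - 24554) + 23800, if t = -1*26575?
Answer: -27329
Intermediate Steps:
t = -26575
(t - 24554) + 23800 = (-26575 - 24554) + 23800 = -51129 + 23800 = -27329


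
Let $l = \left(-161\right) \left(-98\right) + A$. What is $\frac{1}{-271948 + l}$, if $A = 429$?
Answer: $- \frac{1}{255741} \approx -3.9102 \cdot 10^{-6}$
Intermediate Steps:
$l = 16207$ ($l = \left(-161\right) \left(-98\right) + 429 = 15778 + 429 = 16207$)
$\frac{1}{-271948 + l} = \frac{1}{-271948 + 16207} = \frac{1}{-255741} = - \frac{1}{255741}$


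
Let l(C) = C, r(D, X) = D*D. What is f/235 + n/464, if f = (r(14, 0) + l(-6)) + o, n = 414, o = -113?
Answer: 66509/54520 ≈ 1.2199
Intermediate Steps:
r(D, X) = D²
f = 77 (f = (14² - 6) - 113 = (196 - 6) - 113 = 190 - 113 = 77)
f/235 + n/464 = 77/235 + 414/464 = 77*(1/235) + 414*(1/464) = 77/235 + 207/232 = 66509/54520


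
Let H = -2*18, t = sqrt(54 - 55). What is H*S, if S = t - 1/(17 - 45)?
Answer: -9/7 - 36*I ≈ -1.2857 - 36.0*I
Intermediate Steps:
t = I (t = sqrt(-1) = I ≈ 1.0*I)
S = 1/28 + I (S = I - 1/(17 - 45) = I - 1/(-28) = I - 1*(-1/28) = I + 1/28 = 1/28 + I ≈ 0.035714 + 1.0*I)
H = -36
H*S = -36*(1/28 + I) = -9/7 - 36*I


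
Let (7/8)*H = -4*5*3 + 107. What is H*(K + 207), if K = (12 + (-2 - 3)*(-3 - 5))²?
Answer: 1094536/7 ≈ 1.5636e+5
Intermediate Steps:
H = 376/7 (H = 8*(-4*5*3 + 107)/7 = 8*(-20*3 + 107)/7 = 8*(-60 + 107)/7 = (8/7)*47 = 376/7 ≈ 53.714)
K = 2704 (K = (12 - 5*(-8))² = (12 + 40)² = 52² = 2704)
H*(K + 207) = 376*(2704 + 207)/7 = (376/7)*2911 = 1094536/7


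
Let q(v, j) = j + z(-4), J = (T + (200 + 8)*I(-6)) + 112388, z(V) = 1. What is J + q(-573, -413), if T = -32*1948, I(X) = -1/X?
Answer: 149024/3 ≈ 49675.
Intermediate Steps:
T = -62336
J = 150260/3 (J = (-62336 + (200 + 8)*(-1/(-6))) + 112388 = (-62336 + 208*(-1*(-⅙))) + 112388 = (-62336 + 208*(⅙)) + 112388 = (-62336 + 104/3) + 112388 = -186904/3 + 112388 = 150260/3 ≈ 50087.)
q(v, j) = 1 + j (q(v, j) = j + 1 = 1 + j)
J + q(-573, -413) = 150260/3 + (1 - 413) = 150260/3 - 412 = 149024/3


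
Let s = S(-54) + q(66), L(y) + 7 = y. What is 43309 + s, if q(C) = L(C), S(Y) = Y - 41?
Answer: 43273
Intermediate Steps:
S(Y) = -41 + Y
L(y) = -7 + y
q(C) = -7 + C
s = -36 (s = (-41 - 54) + (-7 + 66) = -95 + 59 = -36)
43309 + s = 43309 - 36 = 43273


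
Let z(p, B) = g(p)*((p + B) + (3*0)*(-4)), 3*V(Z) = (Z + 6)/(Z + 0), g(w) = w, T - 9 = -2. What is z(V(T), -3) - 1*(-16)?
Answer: 6406/441 ≈ 14.526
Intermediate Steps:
T = 7 (T = 9 - 2 = 7)
V(Z) = (6 + Z)/(3*Z) (V(Z) = ((Z + 6)/(Z + 0))/3 = ((6 + Z)/Z)/3 = (6 + Z)/(3*Z))
z(p, B) = p*(B + p) (z(p, B) = p*((p + B) + (3*0)*(-4)) = p*((B + p) + 0*(-4)) = p*((B + p) + 0) = p*(B + p))
z(V(T), -3) - 1*(-16) = ((1/3)*(6 + 7)/7)*(-3 + (1/3)*(6 + 7)/7) - 1*(-16) = ((1/3)*(1/7)*13)*(-3 + (1/3)*(1/7)*13) + 16 = 13*(-3 + 13/21)/21 + 16 = (13/21)*(-50/21) + 16 = -650/441 + 16 = 6406/441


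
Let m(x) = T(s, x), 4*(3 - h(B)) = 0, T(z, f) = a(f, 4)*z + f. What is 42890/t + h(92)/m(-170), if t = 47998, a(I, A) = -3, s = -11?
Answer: 2865968/3287863 ≈ 0.87168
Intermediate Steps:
T(z, f) = f - 3*z (T(z, f) = -3*z + f = f - 3*z)
h(B) = 3 (h(B) = 3 - ¼*0 = 3 + 0 = 3)
m(x) = 33 + x (m(x) = x - 3*(-11) = x + 33 = 33 + x)
42890/t + h(92)/m(-170) = 42890/47998 + 3/(33 - 170) = 42890*(1/47998) + 3/(-137) = 21445/23999 + 3*(-1/137) = 21445/23999 - 3/137 = 2865968/3287863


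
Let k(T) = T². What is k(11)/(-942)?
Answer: -121/942 ≈ -0.12845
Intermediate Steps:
k(11)/(-942) = 11²/(-942) = 121*(-1/942) = -121/942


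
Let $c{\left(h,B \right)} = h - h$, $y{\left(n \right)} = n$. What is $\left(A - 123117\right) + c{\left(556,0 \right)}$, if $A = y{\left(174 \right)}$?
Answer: $-122943$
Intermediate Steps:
$A = 174$
$c{\left(h,B \right)} = 0$
$\left(A - 123117\right) + c{\left(556,0 \right)} = \left(174 - 123117\right) + 0 = -122943 + 0 = -122943$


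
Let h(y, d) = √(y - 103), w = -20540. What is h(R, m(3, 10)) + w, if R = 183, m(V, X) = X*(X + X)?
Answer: -20540 + 4*√5 ≈ -20531.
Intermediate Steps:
m(V, X) = 2*X² (m(V, X) = X*(2*X) = 2*X²)
h(y, d) = √(-103 + y)
h(R, m(3, 10)) + w = √(-103 + 183) - 20540 = √80 - 20540 = 4*√5 - 20540 = -20540 + 4*√5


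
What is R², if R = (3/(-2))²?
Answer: 81/16 ≈ 5.0625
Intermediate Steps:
R = 9/4 (R = (3*(-½))² = (-3/2)² = 9/4 ≈ 2.2500)
R² = (9/4)² = 81/16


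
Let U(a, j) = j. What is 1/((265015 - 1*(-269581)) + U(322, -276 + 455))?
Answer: 1/534775 ≈ 1.8699e-6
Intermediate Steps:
1/((265015 - 1*(-269581)) + U(322, -276 + 455)) = 1/((265015 - 1*(-269581)) + (-276 + 455)) = 1/((265015 + 269581) + 179) = 1/(534596 + 179) = 1/534775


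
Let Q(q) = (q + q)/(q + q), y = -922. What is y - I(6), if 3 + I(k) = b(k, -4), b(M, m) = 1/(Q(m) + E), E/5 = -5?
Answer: -22055/24 ≈ -918.96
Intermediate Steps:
E = -25 (E = 5*(-5) = -25)
Q(q) = 1 (Q(q) = (2*q)/((2*q)) = (2*q)*(1/(2*q)) = 1)
b(M, m) = -1/24 (b(M, m) = 1/(1 - 25) = 1/(-24) = -1/24)
I(k) = -73/24 (I(k) = -3 - 1/24 = -73/24)
y - I(6) = -922 - 1*(-73/24) = -922 + 73/24 = -22055/24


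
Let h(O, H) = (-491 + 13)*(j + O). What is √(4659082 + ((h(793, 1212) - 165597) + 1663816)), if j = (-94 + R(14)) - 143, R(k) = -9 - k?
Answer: √5902527 ≈ 2429.5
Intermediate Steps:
j = -260 (j = (-94 + (-9 - 1*14)) - 143 = (-94 + (-9 - 14)) - 143 = (-94 - 23) - 143 = -117 - 143 = -260)
h(O, H) = 124280 - 478*O (h(O, H) = (-491 + 13)*(-260 + O) = -478*(-260 + O) = 124280 - 478*O)
√(4659082 + ((h(793, 1212) - 165597) + 1663816)) = √(4659082 + (((124280 - 478*793) - 165597) + 1663816)) = √(4659082 + (((124280 - 379054) - 165597) + 1663816)) = √(4659082 + ((-254774 - 165597) + 1663816)) = √(4659082 + (-420371 + 1663816)) = √(4659082 + 1243445) = √5902527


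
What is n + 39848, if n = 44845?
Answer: 84693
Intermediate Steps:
n + 39848 = 44845 + 39848 = 84693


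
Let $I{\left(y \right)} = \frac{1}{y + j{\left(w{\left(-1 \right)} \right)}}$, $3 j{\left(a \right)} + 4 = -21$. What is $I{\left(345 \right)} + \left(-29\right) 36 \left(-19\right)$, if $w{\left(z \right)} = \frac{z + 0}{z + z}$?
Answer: $\frac{20034363}{1010} \approx 19836.0$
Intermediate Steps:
$w{\left(z \right)} = \frac{1}{2}$ ($w{\left(z \right)} = \frac{z}{2 z} = z \frac{1}{2 z} = \frac{1}{2}$)
$j{\left(a \right)} = - \frac{25}{3}$ ($j{\left(a \right)} = - \frac{4}{3} + \frac{1}{3} \left(-21\right) = - \frac{4}{3} - 7 = - \frac{25}{3}$)
$I{\left(y \right)} = \frac{1}{- \frac{25}{3} + y}$ ($I{\left(y \right)} = \frac{1}{y - \frac{25}{3}} = \frac{1}{- \frac{25}{3} + y}$)
$I{\left(345 \right)} + \left(-29\right) 36 \left(-19\right) = \frac{3}{-25 + 3 \cdot 345} + \left(-29\right) 36 \left(-19\right) = \frac{3}{-25 + 1035} - -19836 = \frac{3}{1010} + 19836 = \frac{20034363}{1010}$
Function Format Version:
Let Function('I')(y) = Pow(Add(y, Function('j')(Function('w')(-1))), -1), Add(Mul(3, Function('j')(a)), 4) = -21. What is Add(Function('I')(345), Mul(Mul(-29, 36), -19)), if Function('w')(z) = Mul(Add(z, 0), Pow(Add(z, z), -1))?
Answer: Rational(20034363, 1010) ≈ 19836.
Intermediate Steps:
Function('w')(z) = Rational(1, 2) (Function('w')(z) = Mul(z, Pow(Mul(2, z), -1)) = Mul(z, Mul(Rational(1, 2), Pow(z, -1))) = Rational(1, 2))
Function('j')(a) = Rational(-25, 3) (Function('j')(a) = Add(Rational(-4, 3), Mul(Rational(1, 3), -21)) = Add(Rational(-4, 3), -7) = Rational(-25, 3))
Function('I')(y) = Pow(Add(Rational(-25, 3), y), -1) (Function('I')(y) = Pow(Add(y, Rational(-25, 3)), -1) = Pow(Add(Rational(-25, 3), y), -1))
Add(Function('I')(345), Mul(Mul(-29, 36), -19)) = Add(Mul(3, Pow(Add(-25, Mul(3, 345)), -1)), Mul(Mul(-29, 36), -19)) = Add(Mul(3, Pow(Add(-25, 1035), -1)), Mul(-1044, -19)) = Add(Mul(3, Pow(1010, -1)), 19836) = Add(Mul(3, Rational(1, 1010)), 19836) = Add(Rational(3, 1010), 19836) = Rational(20034363, 1010)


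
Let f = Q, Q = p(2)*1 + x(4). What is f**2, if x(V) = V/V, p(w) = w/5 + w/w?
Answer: 144/25 ≈ 5.7600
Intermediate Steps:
p(w) = 1 + w/5 (p(w) = w*(1/5) + 1 = w/5 + 1 = 1 + w/5)
x(V) = 1
Q = 12/5 (Q = (1 + (1/5)*2)*1 + 1 = (1 + 2/5)*1 + 1 = (7/5)*1 + 1 = 7/5 + 1 = 12/5 ≈ 2.4000)
f = 12/5 ≈ 2.4000
f**2 = (12/5)**2 = 144/25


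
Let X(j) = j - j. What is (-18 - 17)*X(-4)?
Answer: 0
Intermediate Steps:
X(j) = 0
(-18 - 17)*X(-4) = (-18 - 17)*0 = -35*0 = 0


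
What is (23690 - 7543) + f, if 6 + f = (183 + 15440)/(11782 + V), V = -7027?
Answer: 76766078/4755 ≈ 16144.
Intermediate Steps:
f = -12907/4755 (f = -6 + (183 + 15440)/(11782 - 7027) = -6 + 15623/4755 = -12907/4755 ≈ -2.7144)
(23690 - 7543) + f = (23690 - 7543) - 12907/4755 = 16147 - 12907/4755 = 76766078/4755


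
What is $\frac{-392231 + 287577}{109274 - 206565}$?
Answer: $\frac{104654}{97291} \approx 1.0757$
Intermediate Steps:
$\frac{-392231 + 287577}{109274 - 206565} = - \frac{104654}{-97291} = \left(-104654\right) \left(- \frac{1}{97291}\right) = \frac{104654}{97291}$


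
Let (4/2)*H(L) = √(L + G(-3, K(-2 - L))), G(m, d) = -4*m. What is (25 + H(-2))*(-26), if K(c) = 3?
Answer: -650 - 13*√10 ≈ -691.11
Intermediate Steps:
H(L) = √(12 + L)/2 (H(L) = √(L - 4*(-3))/2 = √(L + 12)/2 = √(12 + L)/2)
(25 + H(-2))*(-26) = (25 + √(12 - 2)/2)*(-26) = (25 + √10/2)*(-26) = -650 - 13*√10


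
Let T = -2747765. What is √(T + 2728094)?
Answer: I*√19671 ≈ 140.25*I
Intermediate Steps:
√(T + 2728094) = √(-2747765 + 2728094) = √(-19671) = I*√19671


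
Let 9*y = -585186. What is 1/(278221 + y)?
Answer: 3/639601 ≈ 4.6904e-6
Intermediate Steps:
y = -195062/3 (y = (⅑)*(-585186) = -195062/3 ≈ -65021.)
1/(278221 + y) = 1/(278221 - 195062/3) = 1/(639601/3) = 3/639601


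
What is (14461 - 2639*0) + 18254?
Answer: 32715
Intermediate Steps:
(14461 - 2639*0) + 18254 = (14461 + 0) + 18254 = 14461 + 18254 = 32715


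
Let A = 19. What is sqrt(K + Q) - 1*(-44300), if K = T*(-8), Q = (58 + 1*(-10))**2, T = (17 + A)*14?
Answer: 44300 + 24*I*sqrt(3) ≈ 44300.0 + 41.569*I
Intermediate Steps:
T = 504 (T = (17 + 19)*14 = 36*14 = 504)
Q = 2304 (Q = (58 - 10)**2 = 48**2 = 2304)
K = -4032 (K = 504*(-8) = -4032)
sqrt(K + Q) - 1*(-44300) = sqrt(-4032 + 2304) - 1*(-44300) = sqrt(-1728) + 44300 = 24*I*sqrt(3) + 44300 = 44300 + 24*I*sqrt(3)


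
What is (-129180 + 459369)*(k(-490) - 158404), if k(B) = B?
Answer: -52465050966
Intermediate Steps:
(-129180 + 459369)*(k(-490) - 158404) = (-129180 + 459369)*(-490 - 158404) = 330189*(-158894) = -52465050966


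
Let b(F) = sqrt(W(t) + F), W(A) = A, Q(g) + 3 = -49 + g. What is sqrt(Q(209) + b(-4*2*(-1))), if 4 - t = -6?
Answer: sqrt(157 + 3*sqrt(2)) ≈ 12.698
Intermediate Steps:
t = 10 (t = 4 - 1*(-6) = 4 + 6 = 10)
Q(g) = -52 + g (Q(g) = -3 + (-49 + g) = -52 + g)
b(F) = sqrt(10 + F)
sqrt(Q(209) + b(-4*2*(-1))) = sqrt((-52 + 209) + sqrt(10 - 4*2*(-1))) = sqrt(157 + sqrt(10 - 8*(-1))) = sqrt(157 + sqrt(10 + 8)) = sqrt(157 + sqrt(18)) = sqrt(157 + 3*sqrt(2))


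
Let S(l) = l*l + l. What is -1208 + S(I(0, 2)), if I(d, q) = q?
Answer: -1202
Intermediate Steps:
S(l) = l + l² (S(l) = l² + l = l + l²)
-1208 + S(I(0, 2)) = -1208 + 2*(1 + 2) = -1208 + 2*3 = -1208 + 6 = -1202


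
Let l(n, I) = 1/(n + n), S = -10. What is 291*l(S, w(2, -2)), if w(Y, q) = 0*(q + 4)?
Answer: -291/20 ≈ -14.550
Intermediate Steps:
w(Y, q) = 0 (w(Y, q) = 0*(4 + q) = 0)
l(n, I) = 1/(2*n)
291*l(S, w(2, -2)) = 291*((½)/(-10)) = 291*((½)*(-⅒)) = 291*(-1/20) = -291/20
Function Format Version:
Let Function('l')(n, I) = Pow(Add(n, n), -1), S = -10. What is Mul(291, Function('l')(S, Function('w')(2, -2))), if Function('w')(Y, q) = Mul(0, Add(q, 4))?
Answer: Rational(-291, 20) ≈ -14.550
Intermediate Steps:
Function('w')(Y, q) = 0 (Function('w')(Y, q) = Mul(0, Add(4, q)) = 0)
Function('l')(n, I) = Mul(Rational(1, 2), Pow(n, -1)) (Function('l')(n, I) = Pow(Mul(2, n), -1) = Mul(Rational(1, 2), Pow(n, -1)))
Mul(291, Function('l')(S, Function('w')(2, -2))) = Mul(291, Mul(Rational(1, 2), Pow(-10, -1))) = Mul(291, Mul(Rational(1, 2), Rational(-1, 10))) = Mul(291, Rational(-1, 20)) = Rational(-291, 20)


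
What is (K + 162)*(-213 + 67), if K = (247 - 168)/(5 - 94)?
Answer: -2093494/89 ≈ -23522.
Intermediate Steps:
K = -79/89 (K = 79/(-89) = 79*(-1/89) = -79/89 ≈ -0.88764)
(K + 162)*(-213 + 67) = (-79/89 + 162)*(-213 + 67) = (14339/89)*(-146) = -2093494/89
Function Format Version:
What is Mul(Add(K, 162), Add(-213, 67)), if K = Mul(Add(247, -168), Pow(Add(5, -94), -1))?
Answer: Rational(-2093494, 89) ≈ -23522.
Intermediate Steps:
K = Rational(-79, 89) (K = Mul(79, Pow(-89, -1)) = Mul(79, Rational(-1, 89)) = Rational(-79, 89) ≈ -0.88764)
Mul(Add(K, 162), Add(-213, 67)) = Mul(Add(Rational(-79, 89), 162), Add(-213, 67)) = Mul(Rational(14339, 89), -146) = Rational(-2093494, 89)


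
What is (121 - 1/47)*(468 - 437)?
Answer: 176266/47 ≈ 3750.3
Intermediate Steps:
(121 - 1/47)*(468 - 437) = (121 - 1*1/47)*31 = (121 - 1/47)*31 = (5686/47)*31 = 176266/47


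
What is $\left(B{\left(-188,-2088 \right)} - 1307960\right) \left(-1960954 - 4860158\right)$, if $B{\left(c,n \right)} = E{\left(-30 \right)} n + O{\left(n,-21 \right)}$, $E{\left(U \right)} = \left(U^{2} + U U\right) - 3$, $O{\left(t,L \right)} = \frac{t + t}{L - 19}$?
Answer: $\frac{172573847113296}{5} \approx 3.4515 \cdot 10^{13}$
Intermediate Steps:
$O{\left(t,L \right)} = \frac{2 t}{-19 + L}$
$E{\left(U \right)} = -3 + 2 U^{2}$ ($E{\left(U \right)} = \left(U^{2} + U^{2}\right) - 3 = 2 U^{2} - 3 = -3 + 2 U^{2}$)
$B{\left(c,n \right)} = \frac{35939 n}{20}$ ($B{\left(c,n \right)} = \left(-3 + 2 \left(-30\right)^{2}\right) n + \frac{2 n}{-19 - 21} = \left(-3 + 2 \cdot 900\right) n + \frac{2 n}{-40} = \left(-3 + 1800\right) n + 2 n \left(- \frac{1}{40}\right) = 1797 n - \frac{n}{20} = \frac{35939 n}{20}$)
$\left(B{\left(-188,-2088 \right)} - 1307960\right) \left(-1960954 - 4860158\right) = \left(\frac{35939}{20} \left(-2088\right) - 1307960\right) \left(-1960954 - 4860158\right) = \left(- \frac{18760158}{5} - 1307960\right) \left(-6821112\right) = \left(- \frac{25299958}{5}\right) \left(-6821112\right) = \frac{172573847113296}{5}$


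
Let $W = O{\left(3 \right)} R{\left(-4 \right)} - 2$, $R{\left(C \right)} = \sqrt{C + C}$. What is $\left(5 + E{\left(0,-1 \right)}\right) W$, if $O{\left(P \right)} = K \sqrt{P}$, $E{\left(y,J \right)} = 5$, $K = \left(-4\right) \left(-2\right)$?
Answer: $-20 + 160 i \sqrt{6} \approx -20.0 + 391.92 i$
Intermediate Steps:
$R{\left(C \right)} = \sqrt{2} \sqrt{C}$ ($R{\left(C \right)} = \sqrt{2 C} = \sqrt{2} \sqrt{C}$)
$K = 8$
$O{\left(P \right)} = 8 \sqrt{P}$
$W = -2 + 16 i \sqrt{6}$ ($W = 8 \sqrt{3} \sqrt{2} \sqrt{-4} - 2 = 8 \sqrt{3} \sqrt{2} \cdot 2 i - 2 = 8 \sqrt{3} \cdot 2 i \sqrt{2} - 2 = 16 i \sqrt{6} - 2 = -2 + 16 i \sqrt{6} \approx -2.0 + 39.192 i$)
$\left(5 + E{\left(0,-1 \right)}\right) W = \left(5 + 5\right) \left(-2 + 16 i \sqrt{6}\right) = 10 \left(-2 + 16 i \sqrt{6}\right) = -20 + 160 i \sqrt{6}$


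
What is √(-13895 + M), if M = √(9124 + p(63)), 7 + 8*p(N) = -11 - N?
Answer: √(-55580 + √145822)/2 ≈ 117.47*I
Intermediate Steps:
p(N) = -9/4 - N/8 (p(N) = -7/8 + (-11 - N)/8 = -7/8 + (-11/8 - N/8) = -9/4 - N/8)
M = √145822/4 (M = √(9124 + (-9/4 - ⅛*63)) = √(9124 + (-9/4 - 63/8)) = √(9124 - 81/8) = √(72911/8) = √145822/4 ≈ 95.467)
√(-13895 + M) = √(-13895 + √145822/4)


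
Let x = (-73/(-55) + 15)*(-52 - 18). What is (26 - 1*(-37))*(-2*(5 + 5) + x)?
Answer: -805896/11 ≈ -73263.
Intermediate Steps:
x = -12572/11 (x = (-73*(-1/55) + 15)*(-70) = (73/55 + 15)*(-70) = (898/55)*(-70) = -12572/11 ≈ -1142.9)
(26 - 1*(-37))*(-2*(5 + 5) + x) = (26 - 1*(-37))*(-2*(5 + 5) - 12572/11) = (26 + 37)*(-2*10 - 12572/11) = 63*(-20 - 12572/11) = 63*(-12792/11) = -805896/11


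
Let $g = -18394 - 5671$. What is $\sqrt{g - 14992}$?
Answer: $i \sqrt{39057} \approx 197.63 i$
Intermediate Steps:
$g = -24065$
$\sqrt{g - 14992} = \sqrt{-24065 - 14992} = \sqrt{-39057} = i \sqrt{39057}$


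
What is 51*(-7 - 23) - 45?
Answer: -1575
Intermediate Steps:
51*(-7 - 23) - 45 = 51*(-30) - 45 = -1530 - 45 = -1575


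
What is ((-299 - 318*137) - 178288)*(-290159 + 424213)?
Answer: -29780498262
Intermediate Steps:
((-299 - 318*137) - 178288)*(-290159 + 424213) = ((-299 - 43566) - 178288)*134054 = (-43865 - 178288)*134054 = -222153*134054 = -29780498262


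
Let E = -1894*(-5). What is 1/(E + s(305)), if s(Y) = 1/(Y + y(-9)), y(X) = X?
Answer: 296/2803121 ≈ 0.00010560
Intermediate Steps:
E = 9470
s(Y) = 1/(-9 + Y) (s(Y) = 1/(Y - 9) = 1/(-9 + Y))
1/(E + s(305)) = 1/(9470 + 1/(-9 + 305)) = 1/(9470 + 1/296) = 1/(2803121/296) = 296/2803121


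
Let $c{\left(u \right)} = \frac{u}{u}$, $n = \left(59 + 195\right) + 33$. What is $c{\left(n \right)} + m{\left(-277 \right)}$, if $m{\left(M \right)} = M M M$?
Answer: $-21253932$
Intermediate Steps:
$m{\left(M \right)} = M^{3}$ ($m{\left(M \right)} = M^{2} M = M^{3}$)
$n = 287$ ($n = 254 + 33 = 287$)
$c{\left(u \right)} = 1$
$c{\left(n \right)} + m{\left(-277 \right)} = 1 + \left(-277\right)^{3} = 1 - 21253933 = -21253932$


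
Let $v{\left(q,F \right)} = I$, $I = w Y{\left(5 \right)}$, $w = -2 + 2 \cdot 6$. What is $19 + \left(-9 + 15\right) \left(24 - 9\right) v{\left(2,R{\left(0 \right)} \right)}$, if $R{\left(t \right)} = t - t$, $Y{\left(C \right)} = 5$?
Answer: $4519$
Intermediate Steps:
$R{\left(t \right)} = 0$
$w = 10$ ($w = -2 + 12 = 10$)
$I = 50$ ($I = 10 \cdot 5 = 50$)
$v{\left(q,F \right)} = 50$
$19 + \left(-9 + 15\right) \left(24 - 9\right) v{\left(2,R{\left(0 \right)} \right)} = 19 + \left(-9 + 15\right) \left(24 - 9\right) 50 = 19 + 6 \cdot 15 \cdot 50 = 19 + 90 \cdot 50 = 19 + 4500 = 4519$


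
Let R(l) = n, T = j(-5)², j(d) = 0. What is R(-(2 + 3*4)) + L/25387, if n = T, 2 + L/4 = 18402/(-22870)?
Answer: -128284/290300345 ≈ -0.00044190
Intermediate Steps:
L = -128284/11435 (L = -8 + 4*(18402/(-22870)) = -8 + 4*(18402*(-1/22870)) = -8 + 4*(-9201/11435) = -8 - 36804/11435 = -128284/11435 ≈ -11.219)
T = 0 (T = 0² = 0)
n = 0
R(l) = 0
R(-(2 + 3*4)) + L/25387 = 0 - 128284/11435/25387 = 0 - 128284/11435*1/25387 = 0 - 128284/290300345 = -128284/290300345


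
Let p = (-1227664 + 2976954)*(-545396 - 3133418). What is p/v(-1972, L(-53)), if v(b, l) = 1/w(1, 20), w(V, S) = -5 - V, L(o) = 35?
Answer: 38611875252360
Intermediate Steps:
p = -6435312542060 (p = 1749290*(-3678814) = -6435312542060)
v(b, l) = -⅙ (v(b, l) = 1/(-5 - 1*1) = 1/(-5 - 1) = 1/(-6) = -⅙)
p/v(-1972, L(-53)) = -6435312542060/(-⅙) = -6435312542060*(-6) = 38611875252360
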